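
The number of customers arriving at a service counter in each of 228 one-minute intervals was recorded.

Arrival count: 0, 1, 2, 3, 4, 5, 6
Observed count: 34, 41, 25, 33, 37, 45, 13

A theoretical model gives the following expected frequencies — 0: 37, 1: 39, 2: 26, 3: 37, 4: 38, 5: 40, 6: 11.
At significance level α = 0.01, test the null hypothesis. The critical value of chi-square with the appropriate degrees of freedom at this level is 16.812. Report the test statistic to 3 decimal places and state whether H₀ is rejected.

1.832; do not reject

cat         O        E   (O−E)²/E
0          34       37     0.2432
1          41       39     0.1026
2          25       26     0.0385
3          33       37     0.4324
4          37       38     0.0263
5          45       40     0.6250
6          13       11     0.3636
Sum = 1.832
df = 6. Since 1.832 < 16.812, we do not reject H₀.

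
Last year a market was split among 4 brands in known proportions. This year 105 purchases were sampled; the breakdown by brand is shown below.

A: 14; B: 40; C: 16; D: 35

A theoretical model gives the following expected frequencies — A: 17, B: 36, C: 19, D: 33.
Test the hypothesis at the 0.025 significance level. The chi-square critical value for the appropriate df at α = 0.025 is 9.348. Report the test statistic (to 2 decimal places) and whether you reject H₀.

χ² = (14−17)²/17 + (40−36)²/36 + (16−19)²/19 + (35−33)²/33
   = 0.529 + 0.444 + 0.474 + 0.121
Sum = 1.57
df = 3. Since 1.57 < 9.348, we do not reject H₀.

1.57; do not reject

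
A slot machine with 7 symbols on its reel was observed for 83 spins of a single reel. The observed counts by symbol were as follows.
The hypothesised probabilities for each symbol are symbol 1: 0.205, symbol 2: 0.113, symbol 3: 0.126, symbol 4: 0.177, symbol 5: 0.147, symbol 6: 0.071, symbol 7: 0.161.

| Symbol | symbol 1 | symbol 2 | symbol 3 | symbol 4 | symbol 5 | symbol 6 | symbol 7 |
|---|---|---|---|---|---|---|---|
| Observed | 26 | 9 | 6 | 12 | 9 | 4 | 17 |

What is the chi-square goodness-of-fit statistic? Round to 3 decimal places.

9.591

Expected counts E_i = n·p_i: 83×0.205 = 17.015, 83×0.113 = 9.379, 83×0.126 = 10.458, 83×0.177 = 14.691, 83×0.147 = 12.201, 83×0.071 = 5.893, 83×0.161 = 13.363.
symbol 1: (26 − 17.015)²/17.015 = 80.730225/17.015 = 4.7447
symbol 2: (9 − 9.379)²/9.379 = 0.143641/9.379 = 0.0153
symbol 3: (6 − 10.458)²/10.458 = 19.873764/10.458 = 1.9003
symbol 4: (12 − 14.691)²/14.691 = 7.241481/14.691 = 0.4929
symbol 5: (9 − 12.201)²/12.201 = 10.246401/12.201 = 0.8398
symbol 6: (4 − 5.893)²/5.893 = 3.583449/5.893 = 0.6081
symbol 7: (17 − 13.363)²/13.363 = 13.227769/13.363 = 0.9899
Sum = 9.591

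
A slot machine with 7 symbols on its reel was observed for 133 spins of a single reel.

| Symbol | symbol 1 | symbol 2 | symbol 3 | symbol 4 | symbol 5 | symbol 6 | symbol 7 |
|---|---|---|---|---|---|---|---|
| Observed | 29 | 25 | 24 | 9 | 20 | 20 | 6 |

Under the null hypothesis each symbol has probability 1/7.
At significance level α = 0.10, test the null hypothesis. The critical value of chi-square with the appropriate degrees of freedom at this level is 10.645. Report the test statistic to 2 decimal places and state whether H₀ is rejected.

22.74; reject

Expected count for each of the 7 categories: 133/7 = 19.
symbol 1: (29 − 19)²/19 = 100/19 = 5.263
symbol 2: (25 − 19)²/19 = 36/19 = 1.895
symbol 3: (24 − 19)²/19 = 25/19 = 1.316
symbol 4: (9 − 19)²/19 = 100/19 = 5.263
symbol 5: (20 − 19)²/19 = 1/19 = 0.053
symbol 6: (20 − 19)²/19 = 1/19 = 0.053
symbol 7: (6 − 19)²/19 = 169/19 = 8.895
Sum = 22.74
df = 6. Since 22.74 > 10.645, we reject H₀.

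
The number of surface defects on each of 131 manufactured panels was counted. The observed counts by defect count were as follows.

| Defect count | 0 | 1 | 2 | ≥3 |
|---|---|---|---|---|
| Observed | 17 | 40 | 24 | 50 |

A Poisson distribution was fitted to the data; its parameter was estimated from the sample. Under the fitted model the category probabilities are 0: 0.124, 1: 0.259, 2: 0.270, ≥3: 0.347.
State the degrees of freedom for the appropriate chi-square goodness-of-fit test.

2

There are k = 4 categories and 1 parameter estimated from the data, so df = 4 − 1 − 1 = 2.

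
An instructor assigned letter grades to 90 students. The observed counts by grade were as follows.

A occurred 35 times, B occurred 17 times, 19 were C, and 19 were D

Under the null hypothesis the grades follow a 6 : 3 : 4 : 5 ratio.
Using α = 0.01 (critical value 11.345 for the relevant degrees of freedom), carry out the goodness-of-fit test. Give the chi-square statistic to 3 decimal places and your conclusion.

Ratio total = 18. Expected counts: 90×6/18 = 30, 90×3/18 = 15, 90×4/18 = 20, 90×5/18 = 25.
cat         O        E   (O−E)²/E
A          35       30     0.8333
B          17       15     0.2667
C          19       20     0.0500
D          19       25     1.4400
Sum = 2.590
df = 3. Since 2.590 < 11.345, we do not reject H₀.

2.590; do not reject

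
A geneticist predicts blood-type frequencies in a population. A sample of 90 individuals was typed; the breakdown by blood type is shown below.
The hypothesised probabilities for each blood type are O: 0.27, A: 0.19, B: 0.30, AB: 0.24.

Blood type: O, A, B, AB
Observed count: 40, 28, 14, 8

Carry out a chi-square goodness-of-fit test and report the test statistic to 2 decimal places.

31.91

Expected counts E_i = n·p_i: 90×0.27 = 24.3, 90×0.19 = 17.1, 90×0.30 = 27, 90×0.24 = 21.6.
cat         O        E   (O−E)²/E
O          40     24.3     10.144
A          28     17.1      6.948
B          14       27      6.259
AB          8     21.6      8.563
Sum = 31.91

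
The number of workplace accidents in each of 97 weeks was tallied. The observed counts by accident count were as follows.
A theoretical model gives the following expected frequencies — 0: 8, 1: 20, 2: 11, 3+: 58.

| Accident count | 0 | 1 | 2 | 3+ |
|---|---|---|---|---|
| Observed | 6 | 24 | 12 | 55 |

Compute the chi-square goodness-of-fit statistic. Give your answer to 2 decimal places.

χ² = (6−8)²/8 + (24−20)²/20 + (12−11)²/11 + (55−58)²/58
   = 0.500 + 0.800 + 0.091 + 0.155
Sum = 1.55

1.55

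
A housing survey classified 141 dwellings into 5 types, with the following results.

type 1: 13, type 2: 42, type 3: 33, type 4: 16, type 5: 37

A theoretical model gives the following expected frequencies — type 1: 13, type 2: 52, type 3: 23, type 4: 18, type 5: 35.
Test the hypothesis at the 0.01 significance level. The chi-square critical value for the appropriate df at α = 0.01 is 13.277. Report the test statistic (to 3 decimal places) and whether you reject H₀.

cat         O        E   (O−E)²/E
type 1     13       13     0.0000
type 2     42       52     1.9231
type 3     33       23     4.3478
type 4     16       18     0.2222
type 5     37       35     0.1143
Sum = 6.607
df = 4. Since 6.607 < 13.277, we do not reject H₀.

6.607; do not reject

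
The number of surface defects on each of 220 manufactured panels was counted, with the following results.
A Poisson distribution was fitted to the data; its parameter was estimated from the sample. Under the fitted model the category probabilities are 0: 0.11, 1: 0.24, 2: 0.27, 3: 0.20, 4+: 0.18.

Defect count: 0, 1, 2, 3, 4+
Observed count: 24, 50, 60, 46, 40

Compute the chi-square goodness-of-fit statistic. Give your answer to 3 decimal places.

0.251

Expected counts E_i = n·p_i: 220×0.11 = 24.2, 220×0.24 = 52.8, 220×0.27 = 59.4, 220×0.20 = 44, 220×0.18 = 39.6.
0: (24 − 24.2)²/24.2 = 0.04/24.2 = 0.0017
1: (50 − 52.8)²/52.8 = 7.84/52.8 = 0.1485
2: (60 − 59.4)²/59.4 = 0.36/59.4 = 0.0061
3: (46 − 44)²/44 = 4/44 = 0.0909
4+: (40 − 39.6)²/39.6 = 0.16/39.6 = 0.0040
Sum = 0.251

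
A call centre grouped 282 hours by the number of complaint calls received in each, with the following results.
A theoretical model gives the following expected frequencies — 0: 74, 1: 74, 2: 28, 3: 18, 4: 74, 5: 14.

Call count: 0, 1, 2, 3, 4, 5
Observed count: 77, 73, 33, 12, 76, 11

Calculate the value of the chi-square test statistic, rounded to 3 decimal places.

cat         O        E   (O−E)²/E
0          77       74     0.1216
1          73       74     0.0135
2          33       28     0.8929
3          12       18     2.0000
4          76       74     0.0541
5          11       14     0.6429
Sum = 3.725

3.725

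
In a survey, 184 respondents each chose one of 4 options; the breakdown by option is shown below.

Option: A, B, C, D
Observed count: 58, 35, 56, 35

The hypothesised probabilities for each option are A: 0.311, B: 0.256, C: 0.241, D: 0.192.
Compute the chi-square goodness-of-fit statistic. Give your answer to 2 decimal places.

6.19

Expected counts E_i = n·p_i: 184×0.311 = 57.224, 184×0.256 = 47.104, 184×0.241 = 44.344, 184×0.192 = 35.328.
cat         O        E   (O−E)²/E
A          58   57.224      0.011
B          35   47.104      3.110
C          56   44.344      3.064
D          35   35.328      0.003
Sum = 6.19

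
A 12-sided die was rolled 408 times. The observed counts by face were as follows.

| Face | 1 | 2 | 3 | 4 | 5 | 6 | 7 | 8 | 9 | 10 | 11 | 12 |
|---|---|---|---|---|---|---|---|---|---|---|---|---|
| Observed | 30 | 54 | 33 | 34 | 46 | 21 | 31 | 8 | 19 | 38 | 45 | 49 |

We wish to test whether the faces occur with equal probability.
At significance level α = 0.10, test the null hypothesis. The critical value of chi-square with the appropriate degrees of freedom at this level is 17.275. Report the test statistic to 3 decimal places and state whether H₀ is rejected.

Expected count for each of the 12 categories: 408/12 = 34.
cat         O        E   (O−E)²/E
1          30       34     0.4706
2          54       34    11.7647
3          33       34     0.0294
4          34       34     0.0000
5          46       34     4.2353
6          21       34     4.9706
7          31       34     0.2647
8           8       34    19.8824
9          19       34     6.6176
10         38       34     0.4706
11         45       34     3.5588
12         49       34     6.6176
Sum = 58.882
df = 11. Since 58.882 > 17.275, we reject H₀.

58.882; reject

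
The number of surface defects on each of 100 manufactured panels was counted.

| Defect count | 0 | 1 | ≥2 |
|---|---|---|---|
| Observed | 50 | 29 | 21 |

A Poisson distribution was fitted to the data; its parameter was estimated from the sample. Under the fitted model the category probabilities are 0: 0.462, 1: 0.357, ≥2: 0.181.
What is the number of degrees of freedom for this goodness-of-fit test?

There are k = 3 categories and 1 parameter estimated from the data, so df = 3 − 1 − 1 = 1.

1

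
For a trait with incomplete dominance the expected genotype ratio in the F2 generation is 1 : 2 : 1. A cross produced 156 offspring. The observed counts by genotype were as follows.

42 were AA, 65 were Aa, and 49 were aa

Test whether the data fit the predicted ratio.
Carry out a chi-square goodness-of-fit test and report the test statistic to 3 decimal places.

Ratio total = 4. Expected counts: 156×1/4 = 39, 156×2/4 = 78, 156×1/4 = 39.
cat         O        E   (O−E)²/E
AA         42       39     0.2308
Aa         65       78     2.1667
aa         49       39     2.5641
Sum = 4.962

4.962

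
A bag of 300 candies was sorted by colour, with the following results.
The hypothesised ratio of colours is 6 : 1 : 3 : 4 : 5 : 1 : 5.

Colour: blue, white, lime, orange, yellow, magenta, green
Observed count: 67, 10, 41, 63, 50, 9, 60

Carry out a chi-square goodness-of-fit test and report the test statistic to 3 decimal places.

8.479

Ratio total = 25. Expected counts: 300×6/25 = 72, 300×1/25 = 12, 300×3/25 = 36, 300×4/25 = 48, 300×5/25 = 60, 300×1/25 = 12, 300×5/25 = 60.
χ² = (67−72)²/72 + (10−12)²/12 + (41−36)²/36 + (63−48)²/48 + (50−60)²/60 + (9−12)²/12 + (60−60)²/60
   = 0.3472 + 0.3333 + 0.6944 + 4.6875 + 1.6667 + 0.7500 + 0.0000
Sum = 8.479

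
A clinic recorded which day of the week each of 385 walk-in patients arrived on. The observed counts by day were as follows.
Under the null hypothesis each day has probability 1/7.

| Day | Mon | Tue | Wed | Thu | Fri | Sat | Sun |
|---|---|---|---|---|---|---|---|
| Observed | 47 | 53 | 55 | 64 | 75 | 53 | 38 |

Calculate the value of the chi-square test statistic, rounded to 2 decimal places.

Expected count for each of the 7 categories: 385/7 = 55.
χ² = (47−55)²/55 + (53−55)²/55 + (55−55)²/55 + (64−55)²/55 + (75−55)²/55 + (53−55)²/55 + (38−55)²/55
   = 1.164 + 0.073 + 0.000 + 1.473 + 7.273 + 0.073 + 5.255
Sum = 15.31

15.31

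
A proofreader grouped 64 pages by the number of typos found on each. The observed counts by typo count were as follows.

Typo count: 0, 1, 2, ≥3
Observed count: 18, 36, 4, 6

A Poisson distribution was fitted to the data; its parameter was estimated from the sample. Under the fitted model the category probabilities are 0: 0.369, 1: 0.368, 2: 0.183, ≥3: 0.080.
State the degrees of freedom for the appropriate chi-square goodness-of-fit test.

There are k = 4 categories and 1 parameter estimated from the data, so df = 4 − 1 − 1 = 2.

2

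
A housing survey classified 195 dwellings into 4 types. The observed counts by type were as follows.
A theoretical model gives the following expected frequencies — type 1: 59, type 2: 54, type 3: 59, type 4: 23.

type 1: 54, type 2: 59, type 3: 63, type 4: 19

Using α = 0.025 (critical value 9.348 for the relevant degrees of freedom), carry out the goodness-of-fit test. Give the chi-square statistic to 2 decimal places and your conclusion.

1.85; do not reject

cat         O        E   (O−E)²/E
type 1     54       59      0.424
type 2     59       54      0.463
type 3     63       59      0.271
type 4     19       23      0.696
Sum = 1.85
df = 3. Since 1.85 < 9.348, we do not reject H₀.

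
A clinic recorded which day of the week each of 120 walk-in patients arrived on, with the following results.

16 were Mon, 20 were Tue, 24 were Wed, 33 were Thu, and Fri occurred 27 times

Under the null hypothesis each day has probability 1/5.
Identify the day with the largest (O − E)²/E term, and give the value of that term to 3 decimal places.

Thu, 3.375

Expected count for each of the 5 categories: 120/5 = 24.
cat         O        E   (O−E)²/E
Mon        16       24     2.6667
Tue        20       24     0.6667
Wed        24       24     0.0000
Thu        33       24     3.3750
Fri        27       24     0.3750
The largest term is for Thu: 3.375.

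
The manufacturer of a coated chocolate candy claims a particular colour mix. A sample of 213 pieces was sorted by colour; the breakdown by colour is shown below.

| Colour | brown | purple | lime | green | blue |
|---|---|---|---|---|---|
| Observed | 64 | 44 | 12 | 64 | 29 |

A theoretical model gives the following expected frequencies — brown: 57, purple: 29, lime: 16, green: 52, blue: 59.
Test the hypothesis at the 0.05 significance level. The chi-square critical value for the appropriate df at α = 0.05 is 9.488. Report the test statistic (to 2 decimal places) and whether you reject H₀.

27.64; reject

brown: (64 − 57)²/57 = 49/57 = 0.860
purple: (44 − 29)²/29 = 225/29 = 7.759
lime: (12 − 16)²/16 = 16/16 = 1.000
green: (64 − 52)²/52 = 144/52 = 2.769
blue: (29 − 59)²/59 = 900/59 = 15.254
Sum = 27.64
df = 4. Since 27.64 > 9.488, we reject H₀.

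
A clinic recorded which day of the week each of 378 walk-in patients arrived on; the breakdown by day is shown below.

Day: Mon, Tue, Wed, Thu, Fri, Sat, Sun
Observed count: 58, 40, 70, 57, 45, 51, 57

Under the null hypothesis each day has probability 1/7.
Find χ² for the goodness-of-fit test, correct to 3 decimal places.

Expected count for each of the 7 categories: 378/7 = 54.
Mon: (58 − 54)²/54 = 16/54 = 0.2963
Tue: (40 − 54)²/54 = 196/54 = 3.6296
Wed: (70 − 54)²/54 = 256/54 = 4.7407
Thu: (57 − 54)²/54 = 9/54 = 0.1667
Fri: (45 − 54)²/54 = 81/54 = 1.5000
Sat: (51 − 54)²/54 = 9/54 = 0.1667
Sun: (57 − 54)²/54 = 9/54 = 0.1667
Sum = 10.667

10.667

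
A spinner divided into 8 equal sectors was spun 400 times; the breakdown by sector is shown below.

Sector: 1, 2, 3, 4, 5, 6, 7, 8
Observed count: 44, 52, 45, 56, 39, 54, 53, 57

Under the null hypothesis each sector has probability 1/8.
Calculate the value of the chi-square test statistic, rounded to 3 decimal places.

Expected count for each of the 8 categories: 400/8 = 50.
1: (44 − 50)²/50 = 36/50 = 0.7200
2: (52 − 50)²/50 = 4/50 = 0.0800
3: (45 − 50)²/50 = 25/50 = 0.5000
4: (56 − 50)²/50 = 36/50 = 0.7200
5: (39 − 50)²/50 = 121/50 = 2.4200
6: (54 − 50)²/50 = 16/50 = 0.3200
7: (53 − 50)²/50 = 9/50 = 0.1800
8: (57 − 50)²/50 = 49/50 = 0.9800
Sum = 5.920

5.920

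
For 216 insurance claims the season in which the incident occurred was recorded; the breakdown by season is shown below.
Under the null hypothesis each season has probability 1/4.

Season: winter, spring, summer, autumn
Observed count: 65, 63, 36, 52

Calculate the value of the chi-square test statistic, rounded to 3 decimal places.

Under H₀ each category has probability 1/4, so each expected count is 216/4 = 54.
χ² = (65−54)²/54 + (63−54)²/54 + (36−54)²/54 + (52−54)²/54
   = 2.2407 + 1.5000 + 6.0000 + 0.0741
Sum = 9.815

9.815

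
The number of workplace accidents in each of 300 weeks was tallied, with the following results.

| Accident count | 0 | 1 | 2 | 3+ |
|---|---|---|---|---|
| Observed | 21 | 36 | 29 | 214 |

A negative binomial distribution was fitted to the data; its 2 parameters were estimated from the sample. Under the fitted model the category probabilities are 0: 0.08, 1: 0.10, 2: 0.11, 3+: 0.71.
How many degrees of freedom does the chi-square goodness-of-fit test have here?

1

There are k = 4 categories and 2 parameters estimated from the data, so df = 4 − 1 − 2 = 1.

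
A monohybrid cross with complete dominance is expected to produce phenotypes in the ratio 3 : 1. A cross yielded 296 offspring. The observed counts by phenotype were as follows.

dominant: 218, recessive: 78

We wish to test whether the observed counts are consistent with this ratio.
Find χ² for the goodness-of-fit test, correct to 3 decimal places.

0.288

Ratio total = 4. Expected counts: 296×3/4 = 222, 296×1/4 = 74.
χ² = (218−222)²/222 + (78−74)²/74
   = 0.0721 + 0.2162
Sum = 0.288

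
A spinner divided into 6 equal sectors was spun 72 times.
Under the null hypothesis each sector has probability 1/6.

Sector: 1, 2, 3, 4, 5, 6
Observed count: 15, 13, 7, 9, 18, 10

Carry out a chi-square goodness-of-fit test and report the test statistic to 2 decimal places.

7.00

Under H₀ each category has probability 1/6, so each expected count is 72/6 = 12.
χ² = (15−12)²/12 + (13−12)²/12 + (7−12)²/12 + (9−12)²/12 + (18−12)²/12 + (10−12)²/12
   = 0.750 + 0.083 + 2.083 + 0.750 + 3.000 + 0.333
Sum = 7.00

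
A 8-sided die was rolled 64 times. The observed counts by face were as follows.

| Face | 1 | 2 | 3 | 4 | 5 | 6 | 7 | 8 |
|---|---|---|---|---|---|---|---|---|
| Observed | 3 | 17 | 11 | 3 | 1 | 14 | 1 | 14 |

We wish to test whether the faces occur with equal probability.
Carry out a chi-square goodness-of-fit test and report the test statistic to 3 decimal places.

38.750

Expected count for each of the 8 categories: 64/8 = 8.
χ² = (3−8)²/8 + (17−8)²/8 + (11−8)²/8 + (3−8)²/8 + (1−8)²/8 + (14−8)²/8 + (1−8)²/8 + (14−8)²/8
   = 3.1250 + 10.1250 + 1.1250 + 3.1250 + 6.1250 + 4.5000 + 6.1250 + 4.5000
Sum = 38.750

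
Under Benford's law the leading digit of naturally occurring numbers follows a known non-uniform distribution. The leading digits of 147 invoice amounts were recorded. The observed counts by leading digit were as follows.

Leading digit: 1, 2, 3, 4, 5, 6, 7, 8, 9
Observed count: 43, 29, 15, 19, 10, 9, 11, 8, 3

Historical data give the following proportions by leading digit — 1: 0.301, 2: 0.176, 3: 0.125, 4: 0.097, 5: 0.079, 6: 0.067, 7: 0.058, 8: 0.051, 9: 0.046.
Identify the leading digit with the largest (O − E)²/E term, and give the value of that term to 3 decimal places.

9, 2.093

Expected counts E_i = n·p_i: 147×0.301 = 44.247, 147×0.176 = 25.872, 147×0.125 = 18.375, 147×0.097 = 14.259, 147×0.079 = 11.613, 147×0.067 = 9.849, 147×0.058 = 8.526, 147×0.051 = 7.497, 147×0.046 = 6.762.
cat         O        E   (O−E)²/E
1          43   44.247     0.0351
2          29   25.872     0.3782
3          15   18.375     0.6199
4          19   14.259     1.5763
5          10   11.613     0.2240
6           9    9.849     0.0732
7          11    8.526     0.7179
8           8    7.497     0.0337
9           3    6.762     2.0930
The largest term is for 9: 2.093.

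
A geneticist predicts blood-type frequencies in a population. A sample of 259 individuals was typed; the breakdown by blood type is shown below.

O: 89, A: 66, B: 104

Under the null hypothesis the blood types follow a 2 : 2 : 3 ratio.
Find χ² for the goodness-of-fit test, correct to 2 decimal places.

Ratio total = 7. Expected counts: 259×2/7 = 74, 259×2/7 = 74, 259×3/7 = 111.
χ² = (89−74)²/74 + (66−74)²/74 + (104−111)²/111
   = 3.041 + 0.865 + 0.441
Sum = 4.35

4.35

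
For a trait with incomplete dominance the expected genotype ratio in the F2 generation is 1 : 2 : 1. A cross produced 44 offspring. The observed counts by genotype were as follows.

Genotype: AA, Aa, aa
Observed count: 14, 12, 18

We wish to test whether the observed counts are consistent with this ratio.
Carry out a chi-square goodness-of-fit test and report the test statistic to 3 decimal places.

9.818

Ratio total = 4. Expected counts: 44×1/4 = 11, 44×2/4 = 22, 44×1/4 = 11.
cat         O        E   (O−E)²/E
AA         14       11     0.8182
Aa         12       22     4.5455
aa         18       11     4.4545
Sum = 9.818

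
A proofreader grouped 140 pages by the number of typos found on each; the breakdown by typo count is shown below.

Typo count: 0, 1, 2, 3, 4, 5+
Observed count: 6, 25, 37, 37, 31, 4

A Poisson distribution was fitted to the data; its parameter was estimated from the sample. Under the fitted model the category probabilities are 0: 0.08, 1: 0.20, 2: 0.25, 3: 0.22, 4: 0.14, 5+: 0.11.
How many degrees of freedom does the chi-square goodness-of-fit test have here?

4

There are k = 6 categories and 1 parameter estimated from the data, so df = 6 − 1 − 1 = 4.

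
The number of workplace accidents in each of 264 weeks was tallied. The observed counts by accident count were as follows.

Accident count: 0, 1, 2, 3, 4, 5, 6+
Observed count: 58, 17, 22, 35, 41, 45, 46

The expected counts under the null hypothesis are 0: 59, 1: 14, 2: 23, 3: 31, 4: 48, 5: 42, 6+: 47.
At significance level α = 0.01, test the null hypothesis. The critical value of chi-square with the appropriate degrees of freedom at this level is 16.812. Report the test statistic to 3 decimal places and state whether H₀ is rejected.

cat         O        E   (O−E)²/E
0          58       59     0.0169
1          17       14     0.6429
2          22       23     0.0435
3          35       31     0.5161
4          41       48     1.0208
5          45       42     0.2143
6+         46       47     0.0213
Sum = 2.476
df = 6. Since 2.476 < 16.812, we do not reject H₀.

2.476; do not reject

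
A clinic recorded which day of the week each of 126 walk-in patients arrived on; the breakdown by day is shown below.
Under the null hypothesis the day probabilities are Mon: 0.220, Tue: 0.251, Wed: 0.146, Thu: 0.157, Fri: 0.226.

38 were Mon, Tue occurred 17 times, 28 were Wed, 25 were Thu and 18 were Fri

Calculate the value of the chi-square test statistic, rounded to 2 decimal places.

Expected counts E_i = n·p_i: 126×0.220 = 27.72, 126×0.251 = 31.626, 126×0.146 = 18.396, 126×0.157 = 19.782, 126×0.226 = 28.476.
Mon: (38 − 27.72)²/27.72 = 105.6784/27.72 = 3.812
Tue: (17 − 31.626)²/31.626 = 213.919876/31.626 = 6.764
Wed: (28 − 18.396)²/18.396 = 92.236816/18.396 = 5.014
Thu: (25 − 19.782)²/19.782 = 27.227524/19.782 = 1.376
Fri: (18 − 28.476)²/28.476 = 109.746576/28.476 = 3.854
Sum = 20.82

20.82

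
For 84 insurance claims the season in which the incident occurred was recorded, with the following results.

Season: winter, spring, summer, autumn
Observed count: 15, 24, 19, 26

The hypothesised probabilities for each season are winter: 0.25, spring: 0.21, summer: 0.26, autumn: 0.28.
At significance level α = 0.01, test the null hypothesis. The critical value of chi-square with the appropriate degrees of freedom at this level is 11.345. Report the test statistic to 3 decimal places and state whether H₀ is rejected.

4.638; do not reject

Expected counts E_i = n·p_i: 84×0.25 = 21, 84×0.21 = 17.64, 84×0.26 = 21.84, 84×0.28 = 23.52.
χ² = (15−21)²/21 + (24−17.64)²/17.64 + (19−21.84)²/21.84 + (26−23.52)²/23.52
   = 1.7143 + 2.2931 + 0.3693 + 0.2615
Sum = 4.638
df = 3. Since 4.638 < 11.345, we do not reject H₀.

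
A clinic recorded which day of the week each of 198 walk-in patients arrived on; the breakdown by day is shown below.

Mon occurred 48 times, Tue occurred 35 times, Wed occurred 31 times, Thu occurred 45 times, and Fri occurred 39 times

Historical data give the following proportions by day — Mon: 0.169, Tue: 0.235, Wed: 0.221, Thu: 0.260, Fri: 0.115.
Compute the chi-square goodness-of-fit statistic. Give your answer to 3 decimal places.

Expected counts E_i = n·p_i: 198×0.169 = 33.462, 198×0.235 = 46.53, 198×0.221 = 43.758, 198×0.260 = 51.48, 198×0.115 = 22.77.
cat         O        E   (O−E)²/E
Mon        48   33.462     6.3162
Tue        35    46.53     2.8571
Wed        31   43.758     3.7197
Thu        45    51.48     0.8157
Fri        39    22.77    11.5684
Sum = 25.277

25.277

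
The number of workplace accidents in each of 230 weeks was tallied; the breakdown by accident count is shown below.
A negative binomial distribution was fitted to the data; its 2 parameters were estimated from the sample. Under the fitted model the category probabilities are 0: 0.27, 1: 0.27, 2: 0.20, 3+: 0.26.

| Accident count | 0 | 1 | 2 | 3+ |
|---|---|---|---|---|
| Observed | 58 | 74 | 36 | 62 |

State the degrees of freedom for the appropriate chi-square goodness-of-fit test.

There are k = 4 categories and 2 parameters estimated from the data, so df = 4 − 1 − 2 = 1.

1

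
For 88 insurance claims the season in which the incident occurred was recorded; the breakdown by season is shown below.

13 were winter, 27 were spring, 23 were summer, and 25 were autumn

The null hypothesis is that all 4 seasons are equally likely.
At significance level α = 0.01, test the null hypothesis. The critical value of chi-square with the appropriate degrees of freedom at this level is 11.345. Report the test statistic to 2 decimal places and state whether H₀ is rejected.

Under H₀ each category has probability 1/4, so each expected count is 88/4 = 22.
winter: (13 − 22)²/22 = 81/22 = 3.682
spring: (27 − 22)²/22 = 25/22 = 1.136
summer: (23 − 22)²/22 = 1/22 = 0.045
autumn: (25 − 22)²/22 = 9/22 = 0.409
Sum = 5.27
df = 3. Since 5.27 < 11.345, we do not reject H₀.

5.27; do not reject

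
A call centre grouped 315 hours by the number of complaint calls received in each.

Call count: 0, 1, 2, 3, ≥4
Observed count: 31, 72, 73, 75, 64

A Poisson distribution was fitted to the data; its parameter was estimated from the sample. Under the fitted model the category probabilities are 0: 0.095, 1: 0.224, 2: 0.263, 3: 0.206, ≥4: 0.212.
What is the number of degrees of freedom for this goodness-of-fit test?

3

There are k = 5 categories and 1 parameter estimated from the data, so df = 5 − 1 − 1 = 3.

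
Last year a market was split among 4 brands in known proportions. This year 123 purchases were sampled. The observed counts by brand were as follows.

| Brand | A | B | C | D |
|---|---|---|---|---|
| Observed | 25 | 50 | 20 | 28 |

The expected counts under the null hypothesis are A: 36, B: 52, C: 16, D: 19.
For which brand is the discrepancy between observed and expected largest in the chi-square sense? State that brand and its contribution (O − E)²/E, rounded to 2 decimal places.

A: (25 − 36)²/36 = 121/36 = 3.361
B: (50 − 52)²/52 = 4/52 = 0.077
C: (20 − 16)²/16 = 16/16 = 1.000
D: (28 − 19)²/19 = 81/19 = 4.263
The largest term is for D: 4.26.

D, 4.26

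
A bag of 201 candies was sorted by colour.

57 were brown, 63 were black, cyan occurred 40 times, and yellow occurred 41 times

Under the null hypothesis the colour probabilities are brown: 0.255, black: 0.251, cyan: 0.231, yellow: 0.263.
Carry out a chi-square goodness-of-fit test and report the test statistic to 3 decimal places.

7.318

Expected counts E_i = n·p_i: 201×0.255 = 51.255, 201×0.251 = 50.451, 201×0.231 = 46.431, 201×0.263 = 52.863.
brown: (57 − 51.255)²/51.255 = 33.005025/51.255 = 0.6439
black: (63 − 50.451)²/50.451 = 157.477401/50.451 = 3.1214
cyan: (40 − 46.431)²/46.431 = 41.357761/46.431 = 0.8907
yellow: (41 − 52.863)²/52.863 = 140.730769/52.863 = 2.6622
Sum = 7.318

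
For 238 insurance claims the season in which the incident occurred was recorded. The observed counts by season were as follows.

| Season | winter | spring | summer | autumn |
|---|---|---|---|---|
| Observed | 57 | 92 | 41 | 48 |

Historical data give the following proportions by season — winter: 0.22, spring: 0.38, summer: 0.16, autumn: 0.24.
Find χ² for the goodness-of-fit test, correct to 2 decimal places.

Expected counts E_i = n·p_i: 238×0.22 = 52.36, 238×0.38 = 90.44, 238×0.16 = 38.08, 238×0.24 = 57.12.
cat         O        E   (O−E)²/E
winter     57    52.36      0.411
spring     92    90.44      0.027
summer     41    38.08      0.224
autumn     48    57.12      1.456
Sum = 2.12

2.12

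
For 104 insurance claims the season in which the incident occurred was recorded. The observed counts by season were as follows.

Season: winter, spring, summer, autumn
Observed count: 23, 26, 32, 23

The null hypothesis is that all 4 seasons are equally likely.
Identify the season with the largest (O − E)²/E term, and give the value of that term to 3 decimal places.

summer, 1.385

Expected count for each of the 4 categories: 104/4 = 26.
cat         O        E   (O−E)²/E
winter     23       26     0.3462
spring     26       26     0.0000
summer     32       26     1.3846
autumn     23       26     0.3462
The largest term is for summer: 1.385.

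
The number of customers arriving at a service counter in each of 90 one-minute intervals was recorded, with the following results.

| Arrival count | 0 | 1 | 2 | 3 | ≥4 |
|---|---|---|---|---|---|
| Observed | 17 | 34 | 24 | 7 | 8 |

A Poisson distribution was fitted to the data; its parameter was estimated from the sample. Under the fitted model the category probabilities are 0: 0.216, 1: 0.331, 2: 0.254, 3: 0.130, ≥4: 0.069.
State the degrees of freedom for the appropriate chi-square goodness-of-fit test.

3

There are k = 5 categories and 1 parameter estimated from the data, so df = 5 − 1 − 1 = 3.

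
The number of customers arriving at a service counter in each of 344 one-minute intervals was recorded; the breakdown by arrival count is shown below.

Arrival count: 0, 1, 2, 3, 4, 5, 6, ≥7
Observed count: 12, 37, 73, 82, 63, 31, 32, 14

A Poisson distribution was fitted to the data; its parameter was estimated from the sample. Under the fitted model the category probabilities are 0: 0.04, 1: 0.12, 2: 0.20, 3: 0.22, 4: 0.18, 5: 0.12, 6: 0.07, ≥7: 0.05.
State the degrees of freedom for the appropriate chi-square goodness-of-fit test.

There are k = 8 categories and 1 parameter estimated from the data, so df = 8 − 1 − 1 = 6.

6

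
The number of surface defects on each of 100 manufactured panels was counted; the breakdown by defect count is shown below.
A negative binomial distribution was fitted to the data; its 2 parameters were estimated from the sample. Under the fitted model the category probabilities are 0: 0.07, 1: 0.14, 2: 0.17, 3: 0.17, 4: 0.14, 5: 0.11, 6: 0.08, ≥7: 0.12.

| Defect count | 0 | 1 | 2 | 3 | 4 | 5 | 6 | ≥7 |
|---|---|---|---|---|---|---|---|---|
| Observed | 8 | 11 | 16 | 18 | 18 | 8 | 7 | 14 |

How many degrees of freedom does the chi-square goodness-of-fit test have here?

5

There are k = 8 categories and 2 parameters estimated from the data, so df = 8 − 1 − 2 = 5.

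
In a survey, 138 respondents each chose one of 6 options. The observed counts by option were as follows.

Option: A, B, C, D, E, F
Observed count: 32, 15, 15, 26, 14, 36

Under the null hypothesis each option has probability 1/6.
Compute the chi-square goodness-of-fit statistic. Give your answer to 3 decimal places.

Under H₀ each category has probability 1/6, so each expected count is 138/6 = 23.
χ² = (32−23)²/23 + (15−23)²/23 + (15−23)²/23 + (26−23)²/23 + (14−23)²/23 + (36−23)²/23
   = 3.5217 + 2.7826 + 2.7826 + 0.3913 + 3.5217 + 7.3478
Sum = 20.348

20.348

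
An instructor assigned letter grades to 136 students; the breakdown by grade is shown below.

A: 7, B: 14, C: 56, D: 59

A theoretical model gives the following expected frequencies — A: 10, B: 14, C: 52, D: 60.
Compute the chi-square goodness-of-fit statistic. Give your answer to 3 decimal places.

1.224

χ² = (7−10)²/10 + (14−14)²/14 + (56−52)²/52 + (59−60)²/60
   = 0.9000 + 0.0000 + 0.3077 + 0.0167
Sum = 1.224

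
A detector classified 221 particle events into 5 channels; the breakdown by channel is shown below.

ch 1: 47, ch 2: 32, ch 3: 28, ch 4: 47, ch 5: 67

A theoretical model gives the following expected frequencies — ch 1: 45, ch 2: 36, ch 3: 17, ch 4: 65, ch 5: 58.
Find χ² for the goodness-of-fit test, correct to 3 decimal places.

ch 1: (47 − 45)²/45 = 4/45 = 0.0889
ch 2: (32 − 36)²/36 = 16/36 = 0.4444
ch 3: (28 − 17)²/17 = 121/17 = 7.1176
ch 4: (47 − 65)²/65 = 324/65 = 4.9846
ch 5: (67 − 58)²/58 = 81/58 = 1.3966
Sum = 14.032

14.032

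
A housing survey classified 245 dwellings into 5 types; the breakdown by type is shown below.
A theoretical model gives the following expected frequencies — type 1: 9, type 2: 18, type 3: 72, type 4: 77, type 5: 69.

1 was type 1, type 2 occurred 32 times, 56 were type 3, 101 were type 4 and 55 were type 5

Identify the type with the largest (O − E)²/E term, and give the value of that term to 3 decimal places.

type 2, 10.889

cat         O        E   (O−E)²/E
type 1      1        9     7.1111
type 2     32       18    10.8889
type 3     56       72     3.5556
type 4    101       77     7.4805
type 5     55       69     2.8406
The largest term is for type 2: 10.889.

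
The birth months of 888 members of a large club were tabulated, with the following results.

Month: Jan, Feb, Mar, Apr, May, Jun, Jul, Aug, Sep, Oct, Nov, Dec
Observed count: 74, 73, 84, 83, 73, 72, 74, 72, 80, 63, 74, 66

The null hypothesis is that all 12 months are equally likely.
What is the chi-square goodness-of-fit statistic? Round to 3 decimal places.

5.568

Expected count for each of the 12 categories: 888/12 = 74.
χ² = (74−74)²/74 + (73−74)²/74 + (84−74)²/74 + (83−74)²/74 + (73−74)²/74 + (72−74)²/74 + (74−74)²/74 + (72−74)²/74 + (80−74)²/74 + (63−74)²/74 + (74−74)²/74 + (66−74)²/74
   = 0.0000 + 0.0135 + 1.3514 + 1.0946 + 0.0135 + 0.0541 + 0.0000 + 0.0541 + 0.4865 + 1.6351 + 0.0000 + 0.8649
Sum = 5.568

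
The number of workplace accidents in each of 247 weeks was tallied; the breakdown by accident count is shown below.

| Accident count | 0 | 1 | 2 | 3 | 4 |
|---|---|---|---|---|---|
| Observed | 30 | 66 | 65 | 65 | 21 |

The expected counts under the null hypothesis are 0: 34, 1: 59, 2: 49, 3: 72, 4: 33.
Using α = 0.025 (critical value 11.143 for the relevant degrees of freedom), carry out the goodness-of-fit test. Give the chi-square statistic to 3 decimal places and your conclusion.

11.570; reject

0: (30 − 34)²/34 = 16/34 = 0.4706
1: (66 − 59)²/59 = 49/59 = 0.8305
2: (65 − 49)²/49 = 256/49 = 5.2245
3: (65 − 72)²/72 = 49/72 = 0.6806
4: (21 − 33)²/33 = 144/33 = 4.3636
Sum = 11.570
df = 4. Since 11.570 > 11.143, we reject H₀.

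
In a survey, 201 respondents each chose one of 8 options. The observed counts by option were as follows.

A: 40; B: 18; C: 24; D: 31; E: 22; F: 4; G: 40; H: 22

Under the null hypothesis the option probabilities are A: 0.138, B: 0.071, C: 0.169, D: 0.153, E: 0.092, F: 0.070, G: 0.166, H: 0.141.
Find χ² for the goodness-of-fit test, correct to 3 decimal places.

Expected counts E_i = n·p_i: 201×0.138 = 27.738, 201×0.071 = 14.271, 201×0.169 = 33.969, 201×0.153 = 30.753, 201×0.092 = 18.492, 201×0.070 = 14.07, 201×0.166 = 33.366, 201×0.141 = 28.341.
cat         O        E   (O−E)²/E
A          40   27.738     5.4206
B          18   14.271     0.9744
C          24   33.969     2.9256
D          31   30.753     0.0020
E          22   18.492     0.6655
F           4    14.07     7.2072
G          40   33.366     1.3190
H          22   28.341     1.4187
Sum = 19.933

19.933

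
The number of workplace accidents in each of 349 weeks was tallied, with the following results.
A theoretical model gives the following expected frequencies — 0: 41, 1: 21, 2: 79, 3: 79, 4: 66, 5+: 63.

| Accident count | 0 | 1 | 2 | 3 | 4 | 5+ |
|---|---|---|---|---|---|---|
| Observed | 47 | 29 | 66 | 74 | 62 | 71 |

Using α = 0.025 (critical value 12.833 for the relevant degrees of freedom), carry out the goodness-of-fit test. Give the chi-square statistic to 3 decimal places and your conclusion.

0: (47 − 41)²/41 = 36/41 = 0.8780
1: (29 − 21)²/21 = 64/21 = 3.0476
2: (66 − 79)²/79 = 169/79 = 2.1392
3: (74 − 79)²/79 = 25/79 = 0.3165
4: (62 − 66)²/66 = 16/66 = 0.2424
5+: (71 − 63)²/63 = 64/63 = 1.0159
Sum = 7.640
df = 5. Since 7.640 < 12.833, we do not reject H₀.

7.640; do not reject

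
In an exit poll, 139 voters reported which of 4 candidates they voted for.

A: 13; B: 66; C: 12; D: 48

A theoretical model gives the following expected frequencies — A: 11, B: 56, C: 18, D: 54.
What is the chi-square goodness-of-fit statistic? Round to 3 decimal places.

cat         O        E   (O−E)²/E
A          13       11     0.3636
B          66       56     1.7857
C          12       18     2.0000
D          48       54     0.6667
Sum = 4.816

4.816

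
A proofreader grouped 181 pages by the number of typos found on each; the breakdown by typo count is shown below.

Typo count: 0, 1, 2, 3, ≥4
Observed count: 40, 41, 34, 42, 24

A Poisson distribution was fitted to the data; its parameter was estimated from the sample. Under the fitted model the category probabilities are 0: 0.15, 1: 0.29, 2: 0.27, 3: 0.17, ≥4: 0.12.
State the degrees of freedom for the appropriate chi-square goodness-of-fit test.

There are k = 5 categories and 1 parameter estimated from the data, so df = 5 − 1 − 1 = 3.

3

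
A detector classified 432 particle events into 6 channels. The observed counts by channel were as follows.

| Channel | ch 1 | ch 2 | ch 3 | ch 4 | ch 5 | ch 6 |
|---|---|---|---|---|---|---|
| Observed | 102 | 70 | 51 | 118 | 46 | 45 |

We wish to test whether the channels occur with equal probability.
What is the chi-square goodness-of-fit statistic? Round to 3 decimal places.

67.583

Expected count for each of the 6 categories: 432/6 = 72.
ch 1: (102 − 72)²/72 = 900/72 = 12.5000
ch 2: (70 − 72)²/72 = 4/72 = 0.0556
ch 3: (51 − 72)²/72 = 441/72 = 6.1250
ch 4: (118 − 72)²/72 = 2116/72 = 29.3889
ch 5: (46 − 72)²/72 = 676/72 = 9.3889
ch 6: (45 − 72)²/72 = 729/72 = 10.1250
Sum = 67.583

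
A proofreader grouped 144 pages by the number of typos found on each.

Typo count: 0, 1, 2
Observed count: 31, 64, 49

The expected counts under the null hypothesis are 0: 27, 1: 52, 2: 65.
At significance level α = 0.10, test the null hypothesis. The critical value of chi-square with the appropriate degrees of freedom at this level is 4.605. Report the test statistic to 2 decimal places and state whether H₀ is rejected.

7.30; reject

χ² = (31−27)²/27 + (64−52)²/52 + (49−65)²/65
   = 0.593 + 2.769 + 3.938
Sum = 7.30
df = 2. Since 7.30 > 4.605, we reject H₀.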